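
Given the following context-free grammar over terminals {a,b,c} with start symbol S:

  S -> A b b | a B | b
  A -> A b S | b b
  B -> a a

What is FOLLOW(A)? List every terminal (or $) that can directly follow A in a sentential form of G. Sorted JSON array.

FIRST iteration:
round 1:
  A via A→b b: +{b}
  B via B→a a: +{a}
  S via S→A b b: +{b}
  S via S→a B: +{a}
  FIRST[S]={a,b}  FIRST[A]={b}  FIRST[B]={a}
round 2: — fixpoint
  FIRST[S]={a,b}  FIRST[A]={b}  FIRST[B]={a}

Compute FOLLOW by fixpoint:
seed FOLLOW(S) with $
pass 1:
  A→A b S: FOLLOW(A) ⊇ FIRST(b) = {b}; new: +{b}
  A→A b S: FOLLOW(S) ⊇ FOLLOW(A) ⊇ {b}; new: +{b}
  S→a B: FOLLOW(B) ⊇ FOLLOW(S) ⊇ {$,b}; new: +{$,b}
  FOLLOW(S)={$,b}  FOLLOW(A)={b}  FOLLOW(B)={$,b}
pass 2: (stable)
  FOLLOW(S)={$,b}  FOLLOW(A)={b}  FOLLOW(B)={$,b}

FOLLOW(A) = ["b"]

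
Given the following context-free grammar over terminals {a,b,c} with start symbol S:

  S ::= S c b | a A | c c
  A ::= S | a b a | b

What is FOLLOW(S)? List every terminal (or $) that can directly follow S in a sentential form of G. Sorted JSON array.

FIRST sets, iterate to fixpoint:
iter 1:
  A via A→a b a: +{a}
  A via A→b: +{b}
  S via S→a A: +{a}
  S via S→c c: +{c}
  S: {a,c}  A: {a,b}
iter 2:
  A via A→S: +{c}
  S: {a,c}  A: {a,b,c}
iter 3: done
  S: {a,c}  A: {a,b,c}

Compute FOLLOW by fixpoint:
seed FOLLOW(S) with $
[1]
  S→S c b: FOLLOW(S) ⊇ FIRST(c) = {c}; new: +{c}
  S→a A: FOLLOW(A) ⊇ FOLLOW(S) ⊇ {$,c}; new: +{$,c}
  S: {$,c}  A: {$,c}
[2] done
  S: {$,c}  A: {$,c}

FOLLOW(S) = ["$", "c"]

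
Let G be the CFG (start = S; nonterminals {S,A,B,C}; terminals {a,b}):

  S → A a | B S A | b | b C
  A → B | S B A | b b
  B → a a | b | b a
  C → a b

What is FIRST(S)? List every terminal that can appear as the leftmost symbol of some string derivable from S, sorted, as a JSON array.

Compute FIRST by fixpoint:
iter 1:
  A via A→b b: +{b}
  B via B→a a: +{a}
  B via B→b: +{b}
  C via C→a b: +{a}
  S via S→A a: +{b}
  S via S→B S A: +{a}
  FIRST(S)={a,b}  FIRST(A)={b}  FIRST(B)={a,b}  FIRST(C)={a}
iter 2:
  A via A→B: +{a}
  FIRST(S)={a,b}  FIRST(A)={a,b}  FIRST(B)={a,b}  FIRST(C)={a}
iter 3: (stable)
  FIRST(S)={a,b}  FIRST(A)={a,b}  FIRST(B)={a,b}  FIRST(C)={a}

FIRST(S) = ["a", "b"]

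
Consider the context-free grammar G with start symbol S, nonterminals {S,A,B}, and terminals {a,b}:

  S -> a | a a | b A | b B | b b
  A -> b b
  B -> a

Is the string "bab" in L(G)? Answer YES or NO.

CNF form of G:
  S -> T0 A | T0 B | T0 T0 | T1 T1 | a
  A -> T0 T0
  B -> a
  T0 -> b
  T1 -> a

Fill CYK table bottom-up:
  [0..0]={T0}  "b"  orig:{}
  [1..1]={B,S,T1}  "a"  orig:{B,S}
  [2..2]={T0}  "b"  orig:{}
  [0..1]={S}  "ba"
  [1..2]=∅  "ab"
  [0..2]=∅  "bab"

S ∉ T[0,2] ⇒ NO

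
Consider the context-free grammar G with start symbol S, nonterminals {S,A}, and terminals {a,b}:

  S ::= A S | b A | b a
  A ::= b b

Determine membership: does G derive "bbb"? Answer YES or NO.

CNF form of G:
  S -> A S | T0 A | T0 T1
  A -> T0 T0
  T0 -> b
  T1 -> a

Fill CYK table bottom-up:
  T[0,0] 'b' = {T0}  orig:{}
  T[1,1] 'b' = {T0}  orig:{}
  T[2,2] 'b' = {T0}  orig:{}
  T[0,1] 'bb' = {A}
  T[1,2] 'bb' = {A}
  T[0,2] 'bbb' = {S}

S ∈ T[0,2] ⇒ YES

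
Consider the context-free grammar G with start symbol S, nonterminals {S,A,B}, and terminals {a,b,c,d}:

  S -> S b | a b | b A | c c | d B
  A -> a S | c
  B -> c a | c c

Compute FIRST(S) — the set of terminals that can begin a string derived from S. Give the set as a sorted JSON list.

FIRST iteration:
pass 1:
  A via A→a S: +{a}
  A via A→c: +{c}
  B via B→c a: +{c}
  S via S→a b: +{a}
  S via S→b A: +{b}
  S via S→c c: +{c}
  S via S→d B: +{d}
  S: {a,b,c,d}  A: {a,c}  B: {c}
pass 2: (no change)
  S: {a,b,c,d}  A: {a,c}  B: {c}

FIRST(S) = ["a", "b", "c", "d"]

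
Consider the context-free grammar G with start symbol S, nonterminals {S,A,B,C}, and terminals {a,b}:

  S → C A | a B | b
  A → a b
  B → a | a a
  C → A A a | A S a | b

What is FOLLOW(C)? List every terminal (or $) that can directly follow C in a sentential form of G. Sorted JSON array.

FIRST iteration:
pass 1:
  A via A→a b: +{a}
  B via B→a: +{a}
  C via C→A A a: +{a}
  C via C→b: +{b}
  S via S→C A: +{a,b}
  S: {a,b}  A: {a}  B: {a}  C: {a,b}
pass 2: (stable)
  S: {a,b}  A: {a}  B: {a}  C: {a,b}

FOLLOW iteration:
seed FOLLOW(S) with $
pass 1:
  C→A A a: FOLLOW(A) ⊇ FIRST(A) = {a}; new: +{a}
  C→A S a: FOLLOW(A) ⊇ FIRST(S) = {a,b}; new: +{b}
  C→A S a: FOLLOW(S) ⊇ FIRST(a) = {a}; new: +{a}
  S→C A: FOLLOW(C) ⊇ FIRST(A) = {a}; new: +{a}
  S→C A: FOLLOW(A) ⊇ FOLLOW(S) ⊇ {$,a}; new: +{$}
  S→a B: FOLLOW(B) ⊇ FOLLOW(S) ⊇ {$,a}; new: +{$,a}
  S: {$,a}  A: {$,a,b}  B: {$,a}  C: {a}
pass 2: (no change)
  S: {$,a}  A: {$,a,b}  B: {$,a}  C: {a}

FOLLOW(C) = ["a"]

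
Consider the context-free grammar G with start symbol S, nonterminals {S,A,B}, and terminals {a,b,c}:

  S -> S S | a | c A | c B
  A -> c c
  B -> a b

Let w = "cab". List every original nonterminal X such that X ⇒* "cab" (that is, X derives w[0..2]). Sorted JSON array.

Convert to CNF:
  S -> S S | T0 A | T0 B | a
  A -> T0 T0
  B -> T1 T2
  T0 -> c
  T1 -> a
  T2 -> b

CYK fill — only the sub-triangle for w[0..2]:
  T[0,0] 'c' = {T0}  orig:{}
  T[1,1] 'a' = {S,T1}  orig:{S}
  T[2,2] 'b' = {T2}  orig:{}
  T[0,1] 'ca' = ∅
  T[1,2] 'ab' = {B}
  T[0,2] 'cab' = {S}

Original NTs in T[0,2] deriving "cab": ["S"]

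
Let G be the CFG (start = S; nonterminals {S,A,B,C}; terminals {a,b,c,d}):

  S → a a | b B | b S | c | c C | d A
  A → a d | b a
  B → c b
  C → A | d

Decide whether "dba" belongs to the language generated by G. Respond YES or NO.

Convert to CNF:
  S -> T0 T0 | T1 A | T2 B | T2 S | T3 C | c
  A -> T0 T1 | T2 T0
  B -> T3 T2
  C -> T0 T1 | T2 T0 | d
  T0 -> a
  T1 -> d
  T2 -> b
  T3 -> c

Fill CYK table bottom-up:
  cell(0,0) d: {C,T1}  orig:{C}
  cell(1,1) b: {T2}  orig:{}
  cell(2,2) a: {T0}  orig:{}
  cell(0,1) db: ∅
  cell(1,2) ba: {A,C}
  cell(0,2) dba: {S}

S ∈ T[0,2] ⇒ YES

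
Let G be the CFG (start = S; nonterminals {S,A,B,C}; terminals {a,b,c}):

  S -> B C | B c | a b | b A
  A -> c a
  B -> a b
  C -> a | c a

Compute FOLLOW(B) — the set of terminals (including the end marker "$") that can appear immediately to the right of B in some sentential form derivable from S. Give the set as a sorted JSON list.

FIRST sets, iterate to fixpoint:
pass 1:
  A via A→c a: +{c}
  B via B→a b: +{a}
  C via C→a: +{a}
  C via C→c a: +{c}
  S via S→B C: +{a}
  S via S→b A: +{b}
  FIRST(S)={a,b}  FIRST(A)={c}  FIRST(B)={a}  FIRST(C)={a,c}
pass 2: (stable)
  FIRST(S)={a,b}  FIRST(A)={c}  FIRST(B)={a}  FIRST(C)={a,c}

FOLLOW sets:
initialize: $ ∈ FOLLOW(S)
round 1:
  S→B C: FOLLOW(B) ⊇ FIRST(C) = {a,c}; new: +{a,c}
  S→B C: FOLLOW(C) ⊇ FOLLOW(S) ⊇ {$}; new: +{$}
  S→b A: FOLLOW(A) ⊇ FOLLOW(S) ⊇ {$}; new: +{$}
  FOLLOW(S)={$}  FOLLOW(A)={$}  FOLLOW(B)={a,c}  FOLLOW(C)={$}
round 2: (stable)
  FOLLOW(S)={$}  FOLLOW(A)={$}  FOLLOW(B)={a,c}  FOLLOW(C)={$}

FOLLOW(B) = ["a", "c"]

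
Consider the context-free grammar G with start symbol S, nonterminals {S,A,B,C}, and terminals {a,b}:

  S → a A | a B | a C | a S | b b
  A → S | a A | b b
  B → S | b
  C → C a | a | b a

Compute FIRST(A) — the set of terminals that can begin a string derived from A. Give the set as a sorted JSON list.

FIRST sets, iterate to fixpoint:
round 1:
  A via A→a A: +{a}
  A via A→b b: +{b}
  B via B→b: +{b}
  C via C→a: +{a}
  C via C→b a: +{b}
  S via S→a A: +{a}
  S via S→b b: +{b}
  FIRST(S)={a,b}  FIRST(A)={a,b}  FIRST(B)={b}  FIRST(C)={a,b}
round 2:
  B via B→S: +{a}
  FIRST(S)={a,b}  FIRST(A)={a,b}  FIRST(B)={a,b}  FIRST(C)={a,b}
round 3: (stable)
  FIRST(S)={a,b}  FIRST(A)={a,b}  FIRST(B)={a,b}  FIRST(C)={a,b}

FIRST(A) = ["a", "b"]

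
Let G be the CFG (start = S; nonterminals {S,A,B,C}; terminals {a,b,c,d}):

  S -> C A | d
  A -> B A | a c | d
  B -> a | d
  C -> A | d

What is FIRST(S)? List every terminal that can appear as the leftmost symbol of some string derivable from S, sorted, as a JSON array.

FIRST sets, iterate to fixpoint:
iter 1:
  A via A→a c: +{a}
  A via A→d: +{d}
  B via B→a: +{a}
  B via B→d: +{d}
  C via C→A: +{a,d}
  S via S→C A: +{a,d}
  S: {a,d}  A: {a,d}  B: {a,d}  C: {a,d}
iter 2: — fixpoint
  S: {a,d}  A: {a,d}  B: {a,d}  C: {a,d}

FIRST(S) = ["a", "d"]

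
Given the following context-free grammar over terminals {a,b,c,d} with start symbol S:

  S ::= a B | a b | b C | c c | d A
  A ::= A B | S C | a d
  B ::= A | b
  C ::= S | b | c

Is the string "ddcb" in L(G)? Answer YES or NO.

CNF form of G:
  S -> T0 B | T0 T2 | T1 A | T2 C | T3 T3
  A -> A B | S C | T0 T1
  B -> A B | S C | T0 T1 | b
  C -> T0 B | T0 T2 | T1 A | T2 C | T3 T3 | b | c
  T0 -> a
  T1 -> d
  T2 -> b
  T3 -> c

CYK fill:
  cell(0,0) d: {T1}  orig:{}
  cell(1,1) d: {T1}  orig:{}
  cell(2,2) c: {C,T3}  orig:{C}
  cell(3,3) b: {B,C,T2}  orig:{B,C}
  cell(0,1) dd: ∅
  cell(1,2) dc: ∅
  cell(2,3) cb: ∅
  cell(0,2) ddc: ∅
  cell(1,3) dcb: ∅
  cell(0,3) ddcb: ∅

S ∉ T[0,3] ⇒ NO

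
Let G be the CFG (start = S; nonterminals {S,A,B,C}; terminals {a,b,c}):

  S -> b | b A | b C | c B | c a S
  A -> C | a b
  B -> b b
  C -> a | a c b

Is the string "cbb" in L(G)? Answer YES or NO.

CNF form of G:
  S -> T1 A | T1 C | T2 B | T2 X5 | b
  A -> T0 T1 | T0 X3 | a
  B -> T1 T1
  C -> T0 X4 | a
  T0 -> a
  T1 -> b
  T2 -> c
  X3 -> T2 T1
  X4 -> T2 T1
  X5 -> T0 S

Fill CYK table bottom-up:
  cell(0,0) c: {T2}  orig:{}
  cell(1,1) b: {S,T1}  orig:{S}
  cell(2,2) b: {S,T1}  orig:{S}
  cell(0,1) cb: {X3,X4}  orig:{}
  cell(1,2) bb: {B}
  cell(0,2) cbb: {S}

S ∈ T[0,2] ⇒ YES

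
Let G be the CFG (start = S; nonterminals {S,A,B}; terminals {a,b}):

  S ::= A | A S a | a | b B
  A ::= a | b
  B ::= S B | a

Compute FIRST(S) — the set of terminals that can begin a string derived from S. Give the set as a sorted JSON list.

FIRST sets, iterate to fixpoint:
pass 1:
  A via A→a: +{a}
  A via A→b: +{b}
  B via B→a: +{a}
  S via S→A: +{a,b}
  FIRST[S]={a,b}  FIRST[A]={a,b}  FIRST[B]={a}
pass 2:
  B via B→S B: +{b}
  FIRST[S]={a,b}  FIRST[A]={a,b}  FIRST[B]={a,b}
pass 3: (stable)
  FIRST[S]={a,b}  FIRST[A]={a,b}  FIRST[B]={a,b}

FIRST(S) = ["a", "b"]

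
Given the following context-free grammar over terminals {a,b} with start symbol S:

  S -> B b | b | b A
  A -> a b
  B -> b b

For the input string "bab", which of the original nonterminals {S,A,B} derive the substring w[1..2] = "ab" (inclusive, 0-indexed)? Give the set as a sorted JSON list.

Convert to CNF:
  S -> B T1 | T1 A | b
  A -> T0 T1
  B -> T1 T1
  T0 -> a
  T1 -> b

CYK table (by increasing span) — only the sub-triangle for w[1..2]:
  cell(1,1) a: {T0}  orig:{}
  cell(2,2) b: {S,T1}  orig:{S}
  cell(1,2) ab: {A}

Original NTs in T[1,2] deriving "ab": ["A"]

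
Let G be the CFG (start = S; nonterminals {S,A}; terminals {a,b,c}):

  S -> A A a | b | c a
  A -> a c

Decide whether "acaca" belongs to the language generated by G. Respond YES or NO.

CNF form of G:
  S -> A X2 | T1 T0 | b
  A -> T0 T1
  T0 -> a
  T1 -> c
  X2 -> A T0

Fill CYK table bottom-up:
  T[0,0] 'a' = {T0}  orig:{}
  T[1,1] 'c' = {T1}  orig:{}
  T[2,2] 'a' = {T0}  orig:{}
  T[3,3] 'c' = {T1}  orig:{}
  T[4,4] 'a' = {T0}  orig:{}
  T[0,1] 'ac' = {A}
  T[1,2] 'ca' = {S}
  T[2,3] 'ac' = {A}
  T[3,4] 'ca' = {S}
  T[0,2] 'aca' = {X2}  orig:{}
  T[1,3] 'cac' = ∅
  T[2,4] 'aca' = {X2}  orig:{}
  T[0,3] 'acac' = ∅
  T[1,4] 'caca' = ∅
  T[0,4] 'acaca' = {S}

S ∈ T[0,4] ⇒ YES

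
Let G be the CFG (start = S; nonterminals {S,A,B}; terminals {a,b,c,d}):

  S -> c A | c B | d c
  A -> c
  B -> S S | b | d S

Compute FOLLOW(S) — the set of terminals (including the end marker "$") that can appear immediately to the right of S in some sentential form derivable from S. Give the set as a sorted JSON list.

FIRST sets, iterate to fixpoint:
[1]
  A via A→c: +{c}
  B via B→b: +{b}
  B via B→d S: +{d}
  S via S→c A: +{c}
  S via S→d c: +{d}
  FIRST[S]={c,d}  FIRST[A]={c}  FIRST[B]={b,d}
[2]
  B via B→S S: +{c}
  FIRST[S]={c,d}  FIRST[A]={c}  FIRST[B]={b,c,d}
[3] done
  FIRST[S]={c,d}  FIRST[A]={c}  FIRST[B]={b,c,d}

FOLLOW iteration:
seed FOLLOW(S) with $
pass 1:
  B→S S: FOLLOW(S) ⊇ FIRST(S) = {c,d}; new: +{c,d}
  S→c A: FOLLOW(A) ⊇ FOLLOW(S) ⊇ {$,c,d}; new: +{$,c,d}
  S→c B: FOLLOW(B) ⊇ FOLLOW(S) ⊇ {$,c,d}; new: +{$,c,d}
  S: {$,c,d}  A: {$,c,d}  B: {$,c,d}
pass 2: — fixpoint
  S: {$,c,d}  A: {$,c,d}  B: {$,c,d}

FOLLOW(S) = ["$", "c", "d"]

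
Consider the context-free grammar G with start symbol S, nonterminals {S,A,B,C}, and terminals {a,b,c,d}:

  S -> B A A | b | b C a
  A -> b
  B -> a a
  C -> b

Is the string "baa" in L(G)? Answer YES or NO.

CNF form of G:
  S -> B X2 | T1 X3 | b
  A -> b
  B -> T0 T0
  C -> b
  T0 -> a
  T1 -> b
  X2 -> A A
  X3 -> C T0

CYK table (by increasing span):
  cell(0,0) b: {A,C,S,T1}  orig:{A,C,S}
  cell(1,1) a: {T0}  orig:{}
  cell(2,2) a: {T0}  orig:{}
  cell(0,1) ba: {X3}  orig:{}
  cell(1,2) aa: {B}
  cell(0,2) baa: ∅

S ∉ T[0,2] ⇒ NO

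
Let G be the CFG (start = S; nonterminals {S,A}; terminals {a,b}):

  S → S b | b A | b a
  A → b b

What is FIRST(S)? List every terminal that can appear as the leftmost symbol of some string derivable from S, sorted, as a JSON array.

FIRST sets, iterate to fixpoint:
pass 1:
  A via A→b b: +{b}
  S via S→b A: +{b}
  FIRST[S]={b}  FIRST[A]={b}
pass 2: (stable)
  FIRST[S]={b}  FIRST[A]={b}

FIRST(S) = ["b"]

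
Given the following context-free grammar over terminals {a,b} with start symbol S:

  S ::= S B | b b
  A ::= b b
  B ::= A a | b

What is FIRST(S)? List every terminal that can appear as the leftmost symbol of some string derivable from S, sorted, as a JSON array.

FIRST sets, iterate to fixpoint:
[1]
  A via A→b b: +{b}
  B via B→A a: +{b}
  S via S→b b: +{b}
  FIRST[S]={b}  FIRST[A]={b}  FIRST[B]={b}
[2] — fixpoint
  FIRST[S]={b}  FIRST[A]={b}  FIRST[B]={b}

FIRST(S) = ["b"]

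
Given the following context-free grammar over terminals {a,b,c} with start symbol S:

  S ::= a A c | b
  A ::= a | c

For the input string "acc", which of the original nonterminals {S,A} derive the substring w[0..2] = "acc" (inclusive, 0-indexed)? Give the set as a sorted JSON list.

Convert to CNF:
  S -> T0 X2 | b
  A -> a | c
  T0 -> a
  T1 -> c
  X2 -> A T1

CYK fill — only the sub-triangle for w[0..2]:
  T[0,0] 'a' = {A,T0}  orig:{A}
  T[1,1] 'c' = {A,T1}  orig:{A}
  T[2,2] 'c' = {A,T1}  orig:{A}
  T[0,1] 'ac' = {X2}  orig:{}
  T[1,2] 'cc' = {X2}  orig:{}
  T[0,2] 'acc' = {S}

Original NTs in T[0,2] deriving "acc": ["S"]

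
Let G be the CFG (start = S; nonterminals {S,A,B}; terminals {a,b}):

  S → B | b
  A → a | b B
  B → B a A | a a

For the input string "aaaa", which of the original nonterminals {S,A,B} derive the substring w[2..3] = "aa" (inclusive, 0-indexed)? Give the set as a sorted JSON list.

Convert to CNF:
  S -> B X3 | T1 T1 | b
  A -> T0 B | a
  B -> B X2 | T1 T1
  T0 -> b
  T1 -> a
  X2 -> T1 A
  X3 -> T1 A

CYK table (by increasing span) (cells [i..j] with 2 ≤ i ≤ j ≤ 3 only):
  [2..2]={A,T1}  "a"  orig:{A}
  [3..3]={A,T1}  "a"  orig:{A}
  [2..3]={B,S,X2,X3}  "aa"  orig:{B,S}

Original NTs in T[2,3] deriving "aa": ["B", "S"]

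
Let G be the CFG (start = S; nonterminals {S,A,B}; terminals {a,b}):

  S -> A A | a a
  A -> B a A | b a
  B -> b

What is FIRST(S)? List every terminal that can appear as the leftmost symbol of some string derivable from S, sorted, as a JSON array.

FIRST iteration:
[1]
  A via A→b a: +{b}
  B via B→b: +{b}
  S via S→A A: +{b}
  S via S→a a: +{a}
  S: {a,b}  A: {b}  B: {b}
[2] (stable)
  S: {a,b}  A: {b}  B: {b}

FIRST(S) = ["a", "b"]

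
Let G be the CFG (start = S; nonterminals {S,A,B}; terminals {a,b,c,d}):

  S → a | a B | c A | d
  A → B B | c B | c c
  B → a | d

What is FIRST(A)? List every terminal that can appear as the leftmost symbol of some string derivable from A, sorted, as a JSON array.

FIRST sets, iterate to fixpoint:
pass 1:
  A via A→c B: +{c}
  B via B→a: +{a}
  B via B→d: +{d}
  S via S→a: +{a}
  S via S→c A: +{c}
  S via S→d: +{d}
  FIRST[S]={a,c,d}  FIRST[A]={c}  FIRST[B]={a,d}
pass 2:
  A via A→B B: +{a,d}
  FIRST[S]={a,c,d}  FIRST[A]={a,c,d}  FIRST[B]={a,d}
pass 3: done
  FIRST[S]={a,c,d}  FIRST[A]={a,c,d}  FIRST[B]={a,d}

FIRST(A) = ["a", "c", "d"]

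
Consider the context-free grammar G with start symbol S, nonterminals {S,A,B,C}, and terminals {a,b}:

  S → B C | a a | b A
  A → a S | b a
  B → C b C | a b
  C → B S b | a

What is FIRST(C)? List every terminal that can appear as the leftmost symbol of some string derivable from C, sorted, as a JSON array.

Compute FIRST by fixpoint:
pass 1:
  A via A→a S: +{a}
  A via A→b a: +{b}
  B via B→a b: +{a}
  C via C→B S b: +{a}
  S via S→B C: +{a}
  S via S→b A: +{b}
  FIRST[S]={a,b}  FIRST[A]={a,b}  FIRST[B]={a}  FIRST[C]={a}
pass 2: (stable)
  FIRST[S]={a,b}  FIRST[A]={a,b}  FIRST[B]={a}  FIRST[C]={a}

FIRST(C) = ["a"]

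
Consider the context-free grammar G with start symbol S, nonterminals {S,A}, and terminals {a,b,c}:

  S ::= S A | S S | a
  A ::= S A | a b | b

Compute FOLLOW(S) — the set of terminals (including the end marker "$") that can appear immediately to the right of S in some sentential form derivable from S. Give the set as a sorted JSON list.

FIRST sets, iterate to fixpoint:
iter 1:
  A via A→a b: +{a}
  A via A→b: +{b}
  S via S→a: +{a}
  FIRST[S]={a}  FIRST[A]={a,b}
iter 2: — fixpoint
  FIRST[S]={a}  FIRST[A]={a,b}

Compute FOLLOW by fixpoint:
initialize: $ ∈ FOLLOW(S)
pass 1:
  A→S A: FOLLOW(S) ⊇ FIRST(A) = {a,b}; new: +{a,b}
  S→S A: FOLLOW(A) ⊇ FOLLOW(S) ⊇ {$,a,b}; new: +{$,a,b}
  FOLLOW[S]={$,a,b}  FOLLOW[A]={$,a,b}
pass 2: — fixpoint
  FOLLOW[S]={$,a,b}  FOLLOW[A]={$,a,b}

FOLLOW(S) = ["$", "a", "b"]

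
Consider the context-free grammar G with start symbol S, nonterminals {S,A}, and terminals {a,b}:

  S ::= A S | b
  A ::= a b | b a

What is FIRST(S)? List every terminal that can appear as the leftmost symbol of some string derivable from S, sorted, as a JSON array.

FIRST sets, iterate to fixpoint:
round 1:
  A via A→a b: +{a}
  A via A→b a: +{b}
  S via S→A S: +{a,b}
  FIRST(S)={a,b}  FIRST(A)={a,b}
round 2: — fixpoint
  FIRST(S)={a,b}  FIRST(A)={a,b}

FIRST(S) = ["a", "b"]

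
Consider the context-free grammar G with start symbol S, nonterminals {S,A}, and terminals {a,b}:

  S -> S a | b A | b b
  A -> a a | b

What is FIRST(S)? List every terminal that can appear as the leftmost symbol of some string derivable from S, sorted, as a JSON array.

FIRST sets, iterate to fixpoint:
round 1:
  A via A→a a: +{a}
  A via A→b: +{b}
  S via S→b A: +{b}
  FIRST(S)={b}  FIRST(A)={a,b}
round 2: — fixpoint
  FIRST(S)={b}  FIRST(A)={a,b}

FIRST(S) = ["b"]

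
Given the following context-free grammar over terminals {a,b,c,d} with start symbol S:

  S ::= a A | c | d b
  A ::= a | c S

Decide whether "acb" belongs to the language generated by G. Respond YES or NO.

CNF form of G:
  S -> T1 A | T2 T3 | c
  A -> T0 S | a
  T0 -> c
  T1 -> a
  T2 -> d
  T3 -> b

CYK fill:
  [0..0]={A,T1}  "a"  orig:{A}
  [1..1]={S,T0}  "c"  orig:{S}
  [2..2]={T3}  "b"  orig:{}
  [0..1]=∅  "ac"
  [1..2]=∅  "cb"
  [0..2]=∅  "acb"

S ∉ T[0,2] ⇒ NO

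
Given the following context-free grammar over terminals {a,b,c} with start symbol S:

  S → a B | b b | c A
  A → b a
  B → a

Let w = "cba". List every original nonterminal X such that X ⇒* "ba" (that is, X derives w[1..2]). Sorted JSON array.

CNF form of G:
  S -> T0 T0 | T1 B | T2 A
  A -> T0 T1
  B -> a
  T0 -> b
  T1 -> a
  T2 -> c

CYK fill (cells [i..j] with 1 ≤ i ≤ j ≤ 2 only):
  cell(1,1) b: {T0}  orig:{}
  cell(2,2) a: {B,T1}  orig:{B}
  cell(1,2) ba: {A}

Original NTs in T[1,2] deriving "ba": ["A"]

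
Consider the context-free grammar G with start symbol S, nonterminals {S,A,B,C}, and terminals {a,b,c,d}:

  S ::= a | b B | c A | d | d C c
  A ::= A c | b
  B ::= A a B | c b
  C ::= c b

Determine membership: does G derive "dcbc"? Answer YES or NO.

CNF form of G:
  S -> T0 A | T2 B | T3 X5 | a | d
  A -> A T0 | b
  B -> A X4 | T0 T2
  C -> T0 T2
  T0 -> c
  T1 -> a
  T2 -> b
  T3 -> d
  X4 -> T1 B
  X5 -> C T0

Fill CYK table bottom-up:
  T[0,0] 'd' = {S,T3}  orig:{S}
  T[1,1] 'c' = {T0}  orig:{}
  T[2,2] 'b' = {A,T2}  orig:{A}
  T[3,3] 'c' = {T0}  orig:{}
  T[0,1] 'dc' = ∅
  T[1,2] 'cb' = {B,C,S}
  T[2,3] 'bc' = {A}
  T[0,2] 'dcb' = ∅
  T[1,3] 'cbc' = {S,X5}  orig:{S}
  T[0,3] 'dcbc' = {S}

S ∈ T[0,3] ⇒ YES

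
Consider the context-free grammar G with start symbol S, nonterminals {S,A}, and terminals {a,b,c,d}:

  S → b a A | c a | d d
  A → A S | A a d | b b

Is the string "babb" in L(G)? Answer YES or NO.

Convert to CNF:
  S -> T1 T1 | T2 X5 | T3 T0
  A -> A S | A X4 | T2 T2
  T0 -> a
  T1 -> d
  T2 -> b
  T3 -> c
  X4 -> T0 T1
  X5 -> T0 A

CYK fill:
  T[0,0] 'b' = {T2}  orig:{}
  T[1,1] 'a' = {T0}  orig:{}
  T[2,2] 'b' = {T2}  orig:{}
  T[3,3] 'b' = {T2}  orig:{}
  T[0,1] 'ba' = ∅
  T[1,2] 'ab' = ∅
  T[2,3] 'bb' = {A}
  T[0,2] 'bab' = ∅
  T[1,3] 'abb' = {X5}  orig:{}
  T[0,3] 'babb' = {S}

S ∈ T[0,3] ⇒ YES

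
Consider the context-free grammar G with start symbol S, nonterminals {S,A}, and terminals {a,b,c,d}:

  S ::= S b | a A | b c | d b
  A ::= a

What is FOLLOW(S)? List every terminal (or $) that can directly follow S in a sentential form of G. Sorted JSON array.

FIRST iteration:
iter 1:
  A via A→a: +{a}
  S via S→a A: +{a}
  S via S→b c: +{b}
  S via S→d b: +{d}
  S: {a,b,d}  A: {a}
iter 2: — fixpoint
  S: {a,b,d}  A: {a}

FOLLOW iteration:
initialize: $ ∈ FOLLOW(S)
iter 1:
  S→S b: FOLLOW(S) ⊇ FIRST(b) = {b}; new: +{b}
  S→a A: FOLLOW(A) ⊇ FOLLOW(S) ⊇ {$,b}; new: +{$,b}
  S: {$,b}  A: {$,b}
iter 2: (stable)
  S: {$,b}  A: {$,b}

FOLLOW(S) = ["$", "b"]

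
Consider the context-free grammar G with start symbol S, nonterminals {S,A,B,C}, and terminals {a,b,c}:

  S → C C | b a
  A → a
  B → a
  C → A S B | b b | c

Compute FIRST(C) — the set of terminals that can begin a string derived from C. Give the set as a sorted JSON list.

Compute FIRST by fixpoint:
[1]
  A via A→a: +{a}
  B via B→a: +{a}
  C via C→A S B: +{a}
  C via C→b b: +{b}
  C via C→c: +{c}
  S via S→C C: +{a,b,c}
  FIRST(S)={a,b,c}  FIRST(A)={a}  FIRST(B)={a}  FIRST(C)={a,b,c}
[2] done
  FIRST(S)={a,b,c}  FIRST(A)={a}  FIRST(B)={a}  FIRST(C)={a,b,c}

FIRST(C) = ["a", "b", "c"]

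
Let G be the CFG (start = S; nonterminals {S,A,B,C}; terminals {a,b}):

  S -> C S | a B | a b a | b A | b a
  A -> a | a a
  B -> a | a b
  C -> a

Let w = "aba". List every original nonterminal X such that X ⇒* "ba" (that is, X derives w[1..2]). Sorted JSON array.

Convert to CNF:
  S -> C S | T0 B | T0 X2 | T1 A | T1 T0
  A -> T0 T0 | a
  B -> T0 T1 | a
  C -> a
  T0 -> a
  T1 -> b
  X2 -> T1 T0

CYK fill (cells [i..j] with 1 ≤ i ≤ j ≤ 2 only):
  [1..1]={T1}  "b"  orig:{}
  [2..2]={A,B,C,T0}  "a"  orig:{A,B,C}
  [1..2]={S,X2}  "ba"  orig:{S}

Original NTs in T[1,2] deriving "ba": ["S"]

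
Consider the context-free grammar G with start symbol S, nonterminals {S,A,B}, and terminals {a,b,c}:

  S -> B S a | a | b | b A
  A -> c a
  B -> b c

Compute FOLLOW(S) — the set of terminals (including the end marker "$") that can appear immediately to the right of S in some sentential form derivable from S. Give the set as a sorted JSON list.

FIRST sets, iterate to fixpoint:
pass 1:
  A via A→c a: +{c}
  B via B→b c: +{b}
  S via S→B S a: +{b}
  S via S→a: +{a}
  FIRST(S)={a,b}  FIRST(A)={c}  FIRST(B)={b}
pass 2: (no change)
  FIRST(S)={a,b}  FIRST(A)={c}  FIRST(B)={b}

FOLLOW iteration:
FOLLOW(S) := {$}
pass 1:
  S→B S a: FOLLOW(B) ⊇ FIRST(S) = {a,b}; new: +{a,b}
  S→B S a: FOLLOW(S) ⊇ FIRST(a) = {a}; new: +{a}
  S→b A: FOLLOW(A) ⊇ FOLLOW(S) ⊇ {$,a}; new: +{$,a}
  FOLLOW(S)={$,a}  FOLLOW(A)={$,a}  FOLLOW(B)={a,b}
pass 2: — fixpoint
  FOLLOW(S)={$,a}  FOLLOW(A)={$,a}  FOLLOW(B)={a,b}

FOLLOW(S) = ["$", "a"]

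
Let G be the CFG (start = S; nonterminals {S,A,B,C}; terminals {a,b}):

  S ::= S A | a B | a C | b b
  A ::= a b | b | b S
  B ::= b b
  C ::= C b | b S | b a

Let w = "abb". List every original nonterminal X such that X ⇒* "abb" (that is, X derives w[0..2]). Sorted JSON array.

CNF form of G:
  S -> S A | T0 B | T0 C | T1 T1
  A -> T0 T1 | T1 S | b
  B -> T1 T1
  C -> C T1 | T1 S | T1 T0
  T0 -> a
  T1 -> b

CYK table (by increasing span) — only the sub-triangle for w[0..2]:
  T[0,0] 'a' = {T0}  orig:{}
  T[1,1] 'b' = {A,T1}  orig:{A}
  T[2,2] 'b' = {A,T1}  orig:{A}
  T[0,1] 'ab' = {A}
  T[1,2] 'bb' = {B,S}
  T[0,2] 'abb' = {S}

Original NTs in T[0,2] deriving "abb": ["S"]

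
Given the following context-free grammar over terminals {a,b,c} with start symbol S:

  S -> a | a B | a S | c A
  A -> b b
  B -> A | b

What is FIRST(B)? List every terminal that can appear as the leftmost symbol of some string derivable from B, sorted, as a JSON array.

FIRST iteration:
[1]
  A via A→b b: +{b}
  B via B→A: +{b}
  S via S→a: +{a}
  S via S→c A: +{c}
  S: {a,c}  A: {b}  B: {b}
[2] (stable)
  S: {a,c}  A: {b}  B: {b}

FIRST(B) = ["b"]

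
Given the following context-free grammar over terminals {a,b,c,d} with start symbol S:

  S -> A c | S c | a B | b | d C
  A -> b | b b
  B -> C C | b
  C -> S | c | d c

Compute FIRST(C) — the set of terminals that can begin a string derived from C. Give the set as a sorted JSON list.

FIRST sets, iterate to fixpoint:
[1]
  A via A→b: +{b}
  B via B→b: +{b}
  C via C→c: +{c}
  C via C→d c: +{d}
  S via S→A c: +{b}
  S via S→a B: +{a}
  S via S→d C: +{d}
  FIRST(S)={a,b,d}  FIRST(A)={b}  FIRST(B)={b}  FIRST(C)={c,d}
[2]
  B via B→C C: +{c,d}
  C via C→S: +{a,b}
  FIRST(S)={a,b,d}  FIRST(A)={b}  FIRST(B)={b,c,d}  FIRST(C)={a,b,c,d}
[3]
  B via B→C C: +{a}
  FIRST(S)={a,b,d}  FIRST(A)={b}  FIRST(B)={a,b,c,d}  FIRST(C)={a,b,c,d}
[4] done
  FIRST(S)={a,b,d}  FIRST(A)={b}  FIRST(B)={a,b,c,d}  FIRST(C)={a,b,c,d}

FIRST(C) = ["a", "b", "c", "d"]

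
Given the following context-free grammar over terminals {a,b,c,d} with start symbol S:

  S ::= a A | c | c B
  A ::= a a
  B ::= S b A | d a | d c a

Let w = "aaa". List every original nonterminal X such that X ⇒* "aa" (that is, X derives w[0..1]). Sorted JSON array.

Convert to CNF:
  S -> T0 A | T3 B | c
  A -> T0 T0
  B -> S X4 | T2 T0 | T2 X5
  T0 -> a
  T1 -> b
  T2 -> d
  T3 -> c
  X4 -> T1 A
  X5 -> T3 T0

CYK table (by increasing span) — only the sub-triangle for w[0..1]:
  [0..0]={T0}  "a"  orig:{}
  [1..1]={T0}  "a"  orig:{}
  [0..1]={A}  "aa"

Original NTs in T[0,1] deriving "aa": ["A"]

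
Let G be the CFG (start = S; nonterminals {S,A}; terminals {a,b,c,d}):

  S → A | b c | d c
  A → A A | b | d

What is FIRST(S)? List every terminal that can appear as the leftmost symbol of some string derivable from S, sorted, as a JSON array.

FIRST iteration:
pass 1:
  A via A→b: +{b}
  A via A→d: +{d}
  S via S→A: +{b,d}
  FIRST[S]={b,d}  FIRST[A]={b,d}
pass 2: (no change)
  FIRST[S]={b,d}  FIRST[A]={b,d}

FIRST(S) = ["b", "d"]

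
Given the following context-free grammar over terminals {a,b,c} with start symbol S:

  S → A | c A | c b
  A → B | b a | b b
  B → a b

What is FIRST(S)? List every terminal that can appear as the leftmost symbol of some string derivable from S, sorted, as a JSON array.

FIRST iteration:
pass 1:
  A via A→b a: +{b}
  B via B→a b: +{a}
  S via S→A: +{b}
  S via S→c A: +{c}
  FIRST[S]={b,c}  FIRST[A]={b}  FIRST[B]={a}
pass 2:
  A via A→B: +{a}
  S via S→A: +{a}
  FIRST[S]={a,b,c}  FIRST[A]={a,b}  FIRST[B]={a}
pass 3: done
  FIRST[S]={a,b,c}  FIRST[A]={a,b}  FIRST[B]={a}

FIRST(S) = ["a", "b", "c"]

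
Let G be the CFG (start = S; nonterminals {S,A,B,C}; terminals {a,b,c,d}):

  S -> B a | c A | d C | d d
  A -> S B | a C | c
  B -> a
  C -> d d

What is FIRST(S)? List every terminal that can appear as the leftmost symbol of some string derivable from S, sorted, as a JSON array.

Compute FIRST by fixpoint:
round 1:
  A via A→a C: +{a}
  A via A→c: +{c}
  B via B→a: +{a}
  C via C→d d: +{d}
  S via S→B a: +{a}
  S via S→c A: +{c}
  S via S→d C: +{d}
  S: {a,c,d}  A: {a,c}  B: {a}  C: {d}
round 2:
  A via A→S B: +{d}
  S: {a,c,d}  A: {a,c,d}  B: {a}  C: {d}
round 3: done
  S: {a,c,d}  A: {a,c,d}  B: {a}  C: {d}

FIRST(S) = ["a", "c", "d"]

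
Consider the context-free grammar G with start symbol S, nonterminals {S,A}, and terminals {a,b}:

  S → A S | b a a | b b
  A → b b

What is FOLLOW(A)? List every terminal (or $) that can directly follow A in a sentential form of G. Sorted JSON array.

Compute FIRST by fixpoint:
pass 1:
  A via A→b b: +{b}
  S via S→A S: +{b}
  FIRST(S)={b}  FIRST(A)={b}
pass 2: (stable)
  FIRST(S)={b}  FIRST(A)={b}

Compute FOLLOW by fixpoint:
seed FOLLOW(S) with $
pass 1:
  S→A S: FOLLOW(A) ⊇ FIRST(S) = {b}; new: +{b}
  FOLLOW[S]={$}  FOLLOW[A]={b}
pass 2: done
  FOLLOW[S]={$}  FOLLOW[A]={b}

FOLLOW(A) = ["b"]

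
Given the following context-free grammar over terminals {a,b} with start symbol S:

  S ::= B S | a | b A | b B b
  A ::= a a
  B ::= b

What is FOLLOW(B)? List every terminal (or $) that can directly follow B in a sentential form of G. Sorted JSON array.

FIRST iteration:
iter 1:
  A via A→a a: +{a}
  B via B→b: +{b}
  S via S→B S: +{b}
  S via S→a: +{a}
  S: {a,b}  A: {a}  B: {b}
iter 2: — fixpoint
  S: {a,b}  A: {a}  B: {b}

Compute FOLLOW by fixpoint:
initialize: $ ∈ FOLLOW(S)
iter 1:
  S→B S: FOLLOW(B) ⊇ FIRST(S) = {a,b}; new: +{a,b}
  S→b A: FOLLOW(A) ⊇ FOLLOW(S) ⊇ {$}; new: +{$}
  FOLLOW(S)={$}  FOLLOW(A)={$}  FOLLOW(B)={a,b}
iter 2: (no change)
  FOLLOW(S)={$}  FOLLOW(A)={$}  FOLLOW(B)={a,b}

FOLLOW(B) = ["a", "b"]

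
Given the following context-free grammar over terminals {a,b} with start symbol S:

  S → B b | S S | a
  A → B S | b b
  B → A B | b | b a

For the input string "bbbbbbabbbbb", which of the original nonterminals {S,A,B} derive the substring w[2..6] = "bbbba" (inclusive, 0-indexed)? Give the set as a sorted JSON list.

Convert to CNF:
  S -> B T0 | S S | a
  A -> B S | T0 T0
  B -> A B | T0 T1 | b
  T0 -> b
  T1 -> a

Fill CYK table bottom-up (cells [i..j] with 2 ≤ i ≤ j ≤ 6 only):
  [2..2]={B,T0}  "b"  orig:{B}
  [3..3]={B,T0}  "b"  orig:{B}
  [4..4]={B,T0}  "b"  orig:{B}
  [5..5]={B,T0}  "b"  orig:{B}
  [6..6]={S,T1}  "a"  orig:{S}
  [2..3]={A,S}  "bb"
  [3..4]={A,S}  "bb"
  [4..5]={A,S}  "bb"
  [5..6]={A,B}  "ba"
  [2..4]={A,B}  "bbb"
  [3..5]={A,B}  "bbb"
  [4..6]={S}  "bba"
  [2..5]={B,S}  "bbbb"
  [3..6]={A,B}  "bbba"
  [2..6]={A,B,S}  "bbbba"

Original NTs in T[2,6] deriving "bbbba": ["A", "B", "S"]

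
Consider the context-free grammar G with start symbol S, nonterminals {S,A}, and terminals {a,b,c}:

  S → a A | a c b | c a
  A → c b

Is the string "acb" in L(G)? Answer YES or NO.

CNF form of G:
  S -> T0 T2 | T2 A | T2 X3
  A -> T0 T1
  T0 -> c
  T1 -> b
  T2 -> a
  X3 -> T0 T1

CYK table (by increasing span):
  cell(0,0) a: {T2}  orig:{}
  cell(1,1) c: {T0}  orig:{}
  cell(2,2) b: {T1}  orig:{}
  cell(0,1) ac: ∅
  cell(1,2) cb: {A,X3}  orig:{A}
  cell(0,2) acb: {S}

S ∈ T[0,2] ⇒ YES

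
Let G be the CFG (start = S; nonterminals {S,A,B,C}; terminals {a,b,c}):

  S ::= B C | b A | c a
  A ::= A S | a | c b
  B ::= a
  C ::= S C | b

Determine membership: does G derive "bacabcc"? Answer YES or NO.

Convert to CNF:
  S -> B C | T0 T2 | T1 A
  A -> A S | T0 T1 | a
  B -> a
  C -> S C | b
  T0 -> c
  T1 -> b
  T2 -> a

CYK fill:
  cell(0,0) b: {C,T1}  orig:{C}
  cell(1,1) a: {A,B,T2}  orig:{A,B}
  cell(2,2) c: {T0}  orig:{}
  cell(3,3) a: {A,B,T2}  orig:{A,B}
  cell(4,4) b: {C,T1}  orig:{C}
  cell(5,5) c: {T0}  orig:{}
  cell(6,6) c: {T0}  orig:{}
  cell(0,1) ba: {S}
  cell(1,2) ac: ∅
  cell(2,3) ca: {S}
  cell(3,4) ab: {S}
  cell(4,5) bc: ∅
  cell(5,6) cc: ∅
  cell(0,2) bac: ∅
  cell(1,3) aca: {A}
  cell(2,4) cab: {C}
  cell(3,5) abc: ∅
  cell(4,6) bcc: ∅
  cell(0,3) baca: {S}
  cell(1,4) acab: {S}
  cell(2,5) cabc: ∅
  cell(3,6) abcc: ∅
  cell(0,4) bacab: {C}
  cell(1,5) acabc: ∅
  cell(2,6) cabcc: ∅
  cell(0,5) bacabc: ∅
  cell(1,6) acabcc: ∅
  cell(0,6) bacabcc: ∅

S ∉ T[0,6] ⇒ NO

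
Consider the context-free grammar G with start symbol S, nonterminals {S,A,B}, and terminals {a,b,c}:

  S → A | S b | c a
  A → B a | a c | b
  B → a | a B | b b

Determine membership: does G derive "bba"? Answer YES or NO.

Convert to CNF:
  S -> B T0 | S T2 | T0 T1 | T1 T0 | b
  A -> B T0 | T0 T1 | b
  B -> T0 B | T2 T2 | a
  T0 -> a
  T1 -> c
  T2 -> b

CYK fill:
  [0..0]={A,S,T2}  "b"  orig:{A,S}
  [1..1]={A,S,T2}  "b"  orig:{A,S}
  [2..2]={B,T0}  "a"  orig:{B}
  [0..1]={B,S}  "bb"
  [1..2]=∅  "ba"
  [0..2]={A,S}  "bba"

S ∈ T[0,2] ⇒ YES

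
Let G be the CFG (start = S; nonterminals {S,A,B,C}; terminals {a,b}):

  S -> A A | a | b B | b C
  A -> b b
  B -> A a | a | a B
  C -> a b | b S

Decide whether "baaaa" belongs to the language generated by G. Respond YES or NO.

Convert to CNF:
  S -> A A | T0 B | T0 C | a
  A -> T0 T0
  B -> A T1 | T1 B | a
  C -> T0 S | T1 T0
  T0 -> b
  T1 -> a

CYK fill:
  T[0,0] 'b' = {T0}  orig:{}
  T[1,1] 'a' = {B,S,T1}  orig:{B,S}
  T[2,2] 'a' = {B,S,T1}  orig:{B,S}
  T[3,3] 'a' = {B,S,T1}  orig:{B,S}
  T[4,4] 'a' = {B,S,T1}  orig:{B,S}
  T[0,1] 'ba' = {C,S}
  T[1,2] 'aa' = {B}
  T[2,3] 'aa' = {B}
  T[3,4] 'aa' = {B}
  T[0,2] 'baa' = {S}
  T[1,3] 'aaa' = {B}
  T[2,4] 'aaa' = {B}
  T[0,3] 'baaa' = {S}
  T[1,4] 'aaaa' = {B}
  T[0,4] 'baaaa' = {S}

S ∈ T[0,4] ⇒ YES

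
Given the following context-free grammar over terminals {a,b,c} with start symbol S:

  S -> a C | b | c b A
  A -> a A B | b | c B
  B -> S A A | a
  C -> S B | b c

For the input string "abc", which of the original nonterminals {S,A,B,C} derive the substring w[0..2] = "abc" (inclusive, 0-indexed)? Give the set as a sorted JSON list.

CNF form of G:
  S -> T0 C | T1 X5 | b
  A -> T0 X3 | T1 B | b
  B -> S X4 | a
  C -> S B | T2 T1
  T0 -> a
  T1 -> c
  T2 -> b
  X3 -> A B
  X4 -> A A
  X5 -> T2 A

CYK table (by increasing span), restricted to cells inside w[0..2]:
  cell(0,0) a: {B,T0}  orig:{B}
  cell(1,1) b: {A,S,T2}  orig:{A,S}
  cell(2,2) c: {T1}  orig:{}
  cell(0,1) ab: ∅
  cell(1,2) bc: {C}
  cell(0,2) abc: {S}

Original NTs in T[0,2] deriving "abc": ["S"]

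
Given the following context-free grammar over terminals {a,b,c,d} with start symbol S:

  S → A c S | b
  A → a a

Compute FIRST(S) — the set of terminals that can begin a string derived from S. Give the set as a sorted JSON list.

Compute FIRST by fixpoint:
iter 1:
  A via A→a a: +{a}
  S via S→A c S: +{a}
  S via S→b: +{b}
  S: {a,b}  A: {a}
iter 2: — fixpoint
  S: {a,b}  A: {a}

FIRST(S) = ["a", "b"]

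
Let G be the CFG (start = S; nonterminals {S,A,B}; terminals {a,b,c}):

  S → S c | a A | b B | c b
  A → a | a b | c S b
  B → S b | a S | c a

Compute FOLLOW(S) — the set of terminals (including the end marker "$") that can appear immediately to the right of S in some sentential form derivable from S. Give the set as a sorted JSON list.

FIRST sets, iterate to fixpoint:
pass 1:
  A via A→a: +{a}
  A via A→c S b: +{c}
  B via B→a S: +{a}
  B via B→c a: +{c}
  S via S→a A: +{a}
  S via S→b B: +{b}
  S via S→c b: +{c}
  FIRST(S)={a,b,c}  FIRST(A)={a,c}  FIRST(B)={a,c}
pass 2:
  B via B→S b: +{b}
  FIRST(S)={a,b,c}  FIRST(A)={a,c}  FIRST(B)={a,b,c}
pass 3: (stable)
  FIRST(S)={a,b,c}  FIRST(A)={a,c}  FIRST(B)={a,b,c}

FOLLOW iteration:
initialize: $ ∈ FOLLOW(S)
[1]
  A→c S b: FOLLOW(S) ⊇ FIRST(b) = {b}; new: +{b}
  S→S c: FOLLOW(S) ⊇ FIRST(c) = {c}; new: +{c}
  S→a A: FOLLOW(A) ⊇ FOLLOW(S) ⊇ {$,b,c}; new: +{$,b,c}
  S→b B: FOLLOW(B) ⊇ FOLLOW(S) ⊇ {$,b,c}; new: +{$,b,c}
  S: {$,b,c}  A: {$,b,c}  B: {$,b,c}
[2] (no change)
  S: {$,b,c}  A: {$,b,c}  B: {$,b,c}

FOLLOW(S) = ["$", "b", "c"]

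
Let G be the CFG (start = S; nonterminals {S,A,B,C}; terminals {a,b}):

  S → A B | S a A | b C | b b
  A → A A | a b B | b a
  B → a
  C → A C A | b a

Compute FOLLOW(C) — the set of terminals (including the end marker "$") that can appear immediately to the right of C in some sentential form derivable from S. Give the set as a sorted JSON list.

FIRST sets, iterate to fixpoint:
pass 1:
  A via A→a b B: +{a}
  A via A→b a: +{b}
  B via B→a: +{a}
  C via C→A C A: +{a,b}
  S via S→A B: +{a,b}
  FIRST[S]={a,b}  FIRST[A]={a,b}  FIRST[B]={a}  FIRST[C]={a,b}
pass 2: done
  FIRST[S]={a,b}  FIRST[A]={a,b}  FIRST[B]={a}  FIRST[C]={a,b}

Compute FOLLOW by fixpoint:
FOLLOW(S) := {$}
[1]
  A→A A: FOLLOW(A) ⊇ FIRST(A) = {a,b}; new: +{a,b}
  A→a b B: FOLLOW(B) ⊇ FOLLOW(A) ⊇ {a,b}; new: +{a,b}
  C→A C A: FOLLOW(C) ⊇ FIRST(A) = {a,b}; new: +{a,b}
  S→A B: FOLLOW(B) ⊇ FOLLOW(S) ⊇ {$}; new: +{$}
  S→S a A: FOLLOW(S) ⊇ FIRST(a) = {a}; new: +{a}
  S→S a A: FOLLOW(A) ⊇ FOLLOW(S) ⊇ {$,a}; new: +{$}
  S→b C: FOLLOW(C) ⊇ FOLLOW(S) ⊇ {$,a}; new: +{$}
  FOLLOW[S]={$,a}  FOLLOW[A]={$,a,b}  FOLLOW[B]={$,a,b}  FOLLOW[C]={$,a,b}
[2] (stable)
  FOLLOW[S]={$,a}  FOLLOW[A]={$,a,b}  FOLLOW[B]={$,a,b}  FOLLOW[C]={$,a,b}

FOLLOW(C) = ["$", "a", "b"]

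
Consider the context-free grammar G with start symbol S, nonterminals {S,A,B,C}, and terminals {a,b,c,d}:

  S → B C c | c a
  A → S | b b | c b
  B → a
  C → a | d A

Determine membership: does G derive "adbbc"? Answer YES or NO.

Convert to CNF:
  S -> B X5 | T0 T2
  A -> B X4 | T0 T1 | T0 T2 | T1 T1
  B -> a
  C -> T3 A | a
  T0 -> c
  T1 -> b
  T2 -> a
  T3 -> d
  X4 -> C T0
  X5 -> C T0

CYK fill:
  cell(0,0) a: {B,C,T2}  orig:{B,C}
  cell(1,1) d: {T3}  orig:{}
  cell(2,2) b: {T1}  orig:{}
  cell(3,3) b: {T1}  orig:{}
  cell(4,4) c: {T0}  orig:{}
  cell(0,1) ad: ∅
  cell(1,2) db: ∅
  cell(2,3) bb: {A}
  cell(3,4) bc: ∅
  cell(0,2) adb: ∅
  cell(1,3) dbb: {C}
  cell(2,4) bbc: ∅
  cell(0,3) adbb: ∅
  cell(1,4) dbbc: {X4,X5}  orig:{}
  cell(0,4) adbbc: {A,S}

S ∈ T[0,4] ⇒ YES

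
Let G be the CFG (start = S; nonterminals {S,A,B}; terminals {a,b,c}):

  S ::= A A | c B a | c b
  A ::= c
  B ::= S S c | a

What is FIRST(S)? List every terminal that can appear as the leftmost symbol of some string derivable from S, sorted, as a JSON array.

FIRST iteration:
[1]
  A via A→c: +{c}
  B via B→a: +{a}
  S via S→A A: +{c}
  FIRST[S]={c}  FIRST[A]={c}  FIRST[B]={a}
[2]
  B via B→S S c: +{c}
  FIRST[S]={c}  FIRST[A]={c}  FIRST[B]={a,c}
[3] (no change)
  FIRST[S]={c}  FIRST[A]={c}  FIRST[B]={a,c}

FIRST(S) = ["c"]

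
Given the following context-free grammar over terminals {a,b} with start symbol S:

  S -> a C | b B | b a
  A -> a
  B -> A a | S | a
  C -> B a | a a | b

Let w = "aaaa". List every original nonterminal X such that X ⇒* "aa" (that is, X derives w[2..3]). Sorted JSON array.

CNF form of G:
  S -> T0 C | T1 B | T1 T0
  A -> a
  B -> A T0 | T0 C | T1 B | T1 T0 | a
  C -> B T0 | T0 T0 | b
  T0 -> a
  T1 -> b

CYK table (by increasing span), restricted to cells inside w[2..3]:
  cell(2,2) a: {A,B,T0}  orig:{A,B}
  cell(3,3) a: {A,B,T0}  orig:{A,B}
  cell(2,3) aa: {B,C}

Original NTs in T[2,3] deriving "aa": ["B", "C"]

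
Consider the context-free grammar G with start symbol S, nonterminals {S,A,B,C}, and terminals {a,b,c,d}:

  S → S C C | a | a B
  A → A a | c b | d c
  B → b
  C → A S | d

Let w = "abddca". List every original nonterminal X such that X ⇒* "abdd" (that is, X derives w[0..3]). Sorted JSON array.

Convert to CNF:
  S -> S X4 | T0 B | a
  A -> A T0 | T1 T2 | T3 T1
  B -> b
  C -> A S | d
  T0 -> a
  T1 -> c
  T2 -> b
  T3 -> d
  X4 -> C C

CYK fill (cells [i..j] with 0 ≤ i ≤ j ≤ 3 only):
  [0..0]={S,T0}  "a"  orig:{S}
  [1..1]={B,T2}  "b"  orig:{B}
  [2..2]={C,T3}  "d"  orig:{C}
  [3..3]={C,T3}  "d"  orig:{C}
  [0..1]={S}  "ab"
  [1..2]=∅  "bd"
  [2..3]={X4}  "dd"  orig:{}
  [0..2]=∅  "abd"
  [1..3]=∅  "bdd"
  [0..3]={S}  "abdd"

Original NTs in T[0,3] deriving "abdd": ["S"]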